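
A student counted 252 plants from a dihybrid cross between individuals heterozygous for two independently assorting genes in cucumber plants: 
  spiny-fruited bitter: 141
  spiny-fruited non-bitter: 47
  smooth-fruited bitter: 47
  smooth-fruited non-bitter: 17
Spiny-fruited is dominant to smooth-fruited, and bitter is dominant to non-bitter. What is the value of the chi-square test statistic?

A dihybrid F₂ with independent assortment and complete dominance at both loci gives a 9:3:3:1 phenotypic ratio.
Expected counts for N = 252 under a 9:3:3:1 ratio (total parts = 16):
  spiny-fruited bitter: 252 × 9/16 = 141.75
  spiny-fruited non-bitter: 252 × 3/16 = 47.25
  smooth-fruited bitter: 252 × 3/16 = 47.25
  smooth-fruited non-bitter: 252 × 1/16 = 15.75
χ² = Σ (O − E)² / E
  spiny-fruited bitter: (141 − 141.75)² / 141.75 = 0.0040
  spiny-fruited non-bitter: (47 − 47.25)² / 47.25 = 0.0013
  smooth-fruited bitter: (47 − 47.25)² / 47.25 = 0.0013
  smooth-fruited non-bitter: (17 − 15.75)² / 15.75 = 0.0992
χ² = 0.0040 + 0.0013 + 0.0013 + 0.0992 = 0.1058 ≈ 0.106

0.106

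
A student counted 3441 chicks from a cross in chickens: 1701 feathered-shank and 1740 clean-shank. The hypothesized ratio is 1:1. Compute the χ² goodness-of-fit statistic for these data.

0.442

Expected counts for N = 3441 under a 1:1 ratio (total parts = 2):
  feathered-shank: 3441 × 1/2 = 1720.5
  clean-shank: 3441 × 1/2 = 1720.5
χ² = Σ (O − E)² / E
  feathered-shank: (1701 − 1720.5)² / 1720.5 = 0.2210
  clean-shank: (1740 − 1720.5)² / 1720.5 = 0.2210
χ² = 0.2210 + 0.2210 = 0.442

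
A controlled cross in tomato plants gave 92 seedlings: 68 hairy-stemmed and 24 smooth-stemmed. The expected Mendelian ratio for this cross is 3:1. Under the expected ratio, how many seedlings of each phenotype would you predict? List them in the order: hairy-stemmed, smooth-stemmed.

Under the 3:1 hypothesis (Σ ratio = 4, N = 92):
  hairy-stemmed: 92 × 3/4 = 69
  smooth-stemmed: 92 × 1/4 = 23

69, 23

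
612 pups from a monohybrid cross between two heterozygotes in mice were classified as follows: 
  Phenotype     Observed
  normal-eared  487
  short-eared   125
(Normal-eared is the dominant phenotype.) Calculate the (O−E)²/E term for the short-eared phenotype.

For a monohybrid cross between heterozygotes with complete dominance, the expected phenotypic ratio is 3:1.
Under the 3:1 hypothesis (Σ ratio = 4, N = 612):
  normal-eared: 612 × 3/4 = 459
  short-eared: 612 × 1/4 = 153
Contribution of short-eared: (125 − 153)² / 153 = 5.1242

5.124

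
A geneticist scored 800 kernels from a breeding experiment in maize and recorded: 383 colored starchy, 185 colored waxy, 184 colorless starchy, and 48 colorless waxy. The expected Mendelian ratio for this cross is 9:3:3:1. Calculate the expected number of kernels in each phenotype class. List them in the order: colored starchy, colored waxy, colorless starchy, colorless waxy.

Under the 9:3:3:1 hypothesis (Σ ratio = 16, N = 800):
  colored starchy: 800 × 9/16 = 450
  colored waxy: 800 × 3/16 = 150
  colorless starchy: 800 × 3/16 = 150
  colorless waxy: 800 × 1/16 = 50

450, 150, 150, 50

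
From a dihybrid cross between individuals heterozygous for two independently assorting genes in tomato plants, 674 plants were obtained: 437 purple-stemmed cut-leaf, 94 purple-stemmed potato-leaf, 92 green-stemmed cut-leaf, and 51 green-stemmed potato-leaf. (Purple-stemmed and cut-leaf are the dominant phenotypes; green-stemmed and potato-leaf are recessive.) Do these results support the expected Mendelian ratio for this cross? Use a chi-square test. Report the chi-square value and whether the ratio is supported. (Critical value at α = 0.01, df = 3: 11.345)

A dihybrid F₂ with independent assortment and complete dominance at both loci gives a 9:3:3:1 phenotypic ratio.
The 9:3:3:1 ratio has 16 parts, so with N = 674 the expected counts are:
  purple-stemmed cut-leaf: 674 × 9/16 = 379.125
  purple-stemmed potato-leaf: 674 × 3/16 = 126.375
  green-stemmed cut-leaf: 674 × 3/16 = 126.375
  green-stemmed potato-leaf: 674 × 1/16 = 42.125
χ² = Σ (O − E)² / E
  purple-stemmed cut-leaf: (437 − 379.125)² / 379.125 = 8.8349
  purple-stemmed potato-leaf: (94 − 126.375)² / 126.375 = 8.2939
  green-stemmed cut-leaf: (92 − 126.375)² / 126.375 = 9.3503
  green-stemmed potato-leaf: (51 − 42.125)² / 42.125 = 1.8698
χ² = 8.8349 + 8.2939 + 9.3503 + 1.8698 = 28.3489 ≈ 28.349
Degrees of freedom = 4 − 1 = 3; critical value at α = 0.01 is 11.345.
Since 28.349 > 11.345, we reject the null hypothesis — the data do not fit the 9:3:3:1 ratio.

28.349; not consistent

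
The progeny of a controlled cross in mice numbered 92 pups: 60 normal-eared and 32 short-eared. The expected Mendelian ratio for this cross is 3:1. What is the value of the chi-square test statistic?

Total ratio parts = 4. Expected numbers out of 92:
  normal-eared: 92 × 3/4 = 69
  short-eared: 92 × 1/4 = 23
χ² = Σ (O − E)² / E
  normal-eared: (60 − 69)² / 69 = 1.1739
  short-eared: (32 − 23)² / 23 = 3.5217
χ² = 1.1739 + 3.5217 = 4.6956 ≈ 4.696

4.696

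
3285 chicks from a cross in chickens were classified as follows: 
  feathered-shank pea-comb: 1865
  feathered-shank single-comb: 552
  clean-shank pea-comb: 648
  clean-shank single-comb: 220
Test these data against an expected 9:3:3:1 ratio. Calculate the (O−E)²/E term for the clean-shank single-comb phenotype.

1.051

Total ratio parts = 16. Expected numbers out of 3285:
  feathered-shank pea-comb: 3285 × 9/16 = 1847.8125
  feathered-shank single-comb: 3285 × 3/16 = 615.9375
  clean-shank pea-comb: 3285 × 3/16 = 615.9375
  clean-shank single-comb: 3285 × 1/16 = 205.3125
Contribution of clean-shank single-comb: (220 − 205.3125)² / 205.3125 = 1.0507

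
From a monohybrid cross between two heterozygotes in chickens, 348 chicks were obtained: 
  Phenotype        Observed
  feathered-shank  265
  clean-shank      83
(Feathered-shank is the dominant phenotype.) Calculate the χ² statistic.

0.245

For a monohybrid cross between heterozygotes with complete dominance, the expected phenotypic ratio is 3:1.
Expected counts for N = 348 under a 3:1 ratio (total parts = 4):
  feathered-shank: 348 × 3/4 = 261
  clean-shank: 348 × 1/4 = 87
χ² = Σ (O − E)² / E
  feathered-shank: (265 − 261)² / 261 = 0.0613
  clean-shank: (83 − 87)² / 87 = 0.1839
χ² = 0.0613 + 0.1839 = 0.2452 ≈ 0.245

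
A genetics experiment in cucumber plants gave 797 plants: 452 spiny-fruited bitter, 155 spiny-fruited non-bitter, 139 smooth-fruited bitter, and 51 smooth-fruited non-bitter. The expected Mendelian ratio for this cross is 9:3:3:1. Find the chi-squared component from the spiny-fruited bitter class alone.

0.030

Expected counts for N = 797 under a 9:3:3:1 ratio (total parts = 16):
  spiny-fruited bitter: 797 × 9/16 = 448.3125
  spiny-fruited non-bitter: 797 × 3/16 = 149.4375
  smooth-fruited bitter: 797 × 3/16 = 149.4375
  smooth-fruited non-bitter: 797 × 1/16 = 49.8125
Contribution of spiny-fruited bitter: (452 − 448.3125)² / 448.3125 = 0.0303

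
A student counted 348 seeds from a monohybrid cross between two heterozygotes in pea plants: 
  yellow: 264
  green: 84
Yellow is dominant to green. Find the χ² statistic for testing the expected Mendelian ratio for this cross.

0.138

For a monohybrid cross between heterozygotes with complete dominance, the expected phenotypic ratio is 3:1.
Total ratio parts = 4. Expected numbers out of 348:
  yellow: 348 × 3/4 = 261
  green: 348 × 1/4 = 87
χ² = Σ (O − E)² / E
  yellow: (264 − 261)² / 261 = 0.0345
  green: (84 − 87)² / 87 = 0.1034
χ² = 0.0345 + 0.1034 = 0.1379 ≈ 0.138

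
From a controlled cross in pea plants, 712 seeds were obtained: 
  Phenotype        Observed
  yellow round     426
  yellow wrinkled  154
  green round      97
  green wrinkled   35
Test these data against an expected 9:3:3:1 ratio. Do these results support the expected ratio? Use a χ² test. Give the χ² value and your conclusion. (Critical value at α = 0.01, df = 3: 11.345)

The 9:3:3:1 ratio has 16 parts, so with N = 712 the expected counts are:
  yellow round: 712 × 9/16 = 400.5
  yellow wrinkled: 712 × 3/16 = 133.5
  green round: 712 × 3/16 = 133.5
  green wrinkled: 712 × 1/16 = 44.5
χ² = Σ (O − E)² / E
  yellow round: (426 − 400.5)² / 400.5 = 1.6236
  yellow wrinkled: (154 − 133.5)² / 133.5 = 3.1479
  green round: (97 − 133.5)² / 133.5 = 9.9794
  green wrinkled: (35 − 44.5)² / 44.5 = 2.0281
χ² = 1.6236 + 3.1479 + 9.9794 + 2.0281 = 16.779
Degrees of freedom = 4 − 1 = 3; critical value at α = 0.01 is 11.345.
Since 16.779 > 11.345, we reject the null hypothesis — the data do not fit the 9:3:3:1 ratio.

16.779; not consistent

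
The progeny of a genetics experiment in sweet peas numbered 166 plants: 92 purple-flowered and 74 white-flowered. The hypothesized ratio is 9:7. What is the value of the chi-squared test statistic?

0.046

Under the 9:7 hypothesis (Σ ratio = 16, N = 166):
  purple-flowered: 166 × 9/16 = 93.375
  white-flowered: 166 × 7/16 = 72.625
χ² = Σ (O − E)² / E
  purple-flowered: (92 − 93.375)² / 93.375 = 0.0202
  white-flowered: (74 − 72.625)² / 72.625 = 0.0260
χ² = 0.0202 + 0.0260 = 0.0462 ≈ 0.046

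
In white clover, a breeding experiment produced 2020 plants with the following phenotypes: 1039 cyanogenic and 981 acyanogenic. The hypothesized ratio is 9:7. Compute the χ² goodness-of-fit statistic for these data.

19.025

The 9:7 ratio has 16 parts, so with N = 2020 the expected counts are:
  cyanogenic: 2020 × 9/16 = 1136.25
  acyanogenic: 2020 × 7/16 = 883.75
χ² = Σ (O − E)² / E
  cyanogenic: (1039 − 1136.25)² / 1136.25 = 8.3235
  acyanogenic: (981 − 883.75)² / 883.75 = 10.7016
χ² = 8.3235 + 10.7016 = 19.0251 ≈ 19.025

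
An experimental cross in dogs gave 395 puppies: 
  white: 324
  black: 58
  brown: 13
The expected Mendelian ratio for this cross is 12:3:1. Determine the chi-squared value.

Under the 12:3:1 hypothesis (Σ ratio = 16, N = 395):
  white: 395 × 12/16 = 296.25
  black: 395 × 3/16 = 74.0625
  brown: 395 × 1/16 = 24.6875
χ² = Σ (O − E)² / E
  white: (324 − 296.25)² / 296.25 = 2.5994
  black: (58 − 74.0625)² / 74.0625 = 3.4836
  brown: (13 − 24.6875)² / 24.6875 = 5.5331
χ² = 2.5994 + 3.4836 + 5.5331 = 11.6161 ≈ 11.616

11.616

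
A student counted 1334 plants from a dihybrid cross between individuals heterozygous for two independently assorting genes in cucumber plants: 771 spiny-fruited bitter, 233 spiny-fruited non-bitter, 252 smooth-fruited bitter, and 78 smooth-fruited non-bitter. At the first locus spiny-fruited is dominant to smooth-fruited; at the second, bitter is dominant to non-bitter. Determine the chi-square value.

A dihybrid F₂ with independent assortment and complete dominance at both loci gives a 9:3:3:1 phenotypic ratio.
The 9:3:3:1 ratio has 16 parts, so with N = 1334 the expected counts are:
  spiny-fruited bitter: 1334 × 9/16 = 750.375
  spiny-fruited non-bitter: 1334 × 3/16 = 250.125
  smooth-fruited bitter: 1334 × 3/16 = 250.125
  smooth-fruited non-bitter: 1334 × 1/16 = 83.375
χ² = Σ (O − E)² / E
  spiny-fruited bitter: (771 − 750.375)² / 750.375 = 0.5669
  spiny-fruited non-bitter: (233 − 250.125)² / 250.125 = 1.1725
  smooth-fruited bitter: (252 − 250.125)² / 250.125 = 0.0141
  smooth-fruited non-bitter: (78 − 83.375)² / 83.375 = 0.3465
χ² = 0.5669 + 1.1725 + 0.0141 + 0.3465 = 2.100

2.100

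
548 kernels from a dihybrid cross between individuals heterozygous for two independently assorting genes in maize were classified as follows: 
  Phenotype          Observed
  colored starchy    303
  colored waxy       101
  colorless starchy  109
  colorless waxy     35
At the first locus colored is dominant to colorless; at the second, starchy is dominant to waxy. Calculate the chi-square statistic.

0.516

A dihybrid F₂ with independent assortment and complete dominance at both loci gives a 9:3:3:1 phenotypic ratio.
Total ratio parts = 16. Expected numbers out of 548:
  colored starchy: 548 × 9/16 = 308.25
  colored waxy: 548 × 3/16 = 102.75
  colorless starchy: 548 × 3/16 = 102.75
  colorless waxy: 548 × 1/16 = 34.25
χ² = Σ (O − E)² / E
  colored starchy: (303 − 308.25)² / 308.25 = 0.0894
  colored waxy: (101 − 102.75)² / 102.75 = 0.0298
  colorless starchy: (109 − 102.75)² / 102.75 = 0.3802
  colorless waxy: (35 − 34.25)² / 34.25 = 0.0164
χ² = 0.0894 + 0.0298 + 0.3802 + 0.0164 = 0.5158 ≈ 0.516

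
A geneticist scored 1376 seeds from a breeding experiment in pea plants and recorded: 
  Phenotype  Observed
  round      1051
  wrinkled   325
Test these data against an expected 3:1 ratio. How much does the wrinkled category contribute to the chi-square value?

The 3:1 ratio has 4 parts, so with N = 1376 the expected counts are:
  round: 1376 × 3/4 = 1032
  wrinkled: 1376 × 1/4 = 344
Contribution of wrinkled: (325 − 344)² / 344 = 1.0494

1.049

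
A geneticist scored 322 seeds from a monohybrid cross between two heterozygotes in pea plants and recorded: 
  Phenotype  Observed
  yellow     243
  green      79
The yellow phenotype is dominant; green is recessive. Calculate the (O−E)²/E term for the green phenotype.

0.028

For a monohybrid cross between heterozygotes with complete dominance, the expected phenotypic ratio is 3:1.
The 3:1 ratio has 4 parts, so with N = 322 the expected counts are:
  yellow: 322 × 3/4 = 241.5
  green: 322 × 1/4 = 80.5
Contribution of green: (79 − 80.5)² / 80.5 = 0.0280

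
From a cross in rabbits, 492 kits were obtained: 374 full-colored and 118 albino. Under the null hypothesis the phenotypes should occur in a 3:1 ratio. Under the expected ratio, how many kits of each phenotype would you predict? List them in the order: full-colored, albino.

Under the 3:1 hypothesis (Σ ratio = 4, N = 492):
  full-colored: 492 × 3/4 = 369
  albino: 492 × 1/4 = 123

369, 123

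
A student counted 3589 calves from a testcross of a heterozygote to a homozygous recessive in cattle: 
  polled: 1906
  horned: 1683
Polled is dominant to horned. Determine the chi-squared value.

A testcross of a heterozygote (Aa × aa) gives a 1:1 phenotypic ratio.
Total ratio parts = 2. Expected numbers out of 3589:
  polled: 3589 × 1/2 = 1794.5
  horned: 3589 × 1/2 = 1794.5
χ² = Σ (O − E)² / E
  polled: (1906 − 1794.5)² / 1794.5 = 6.9280
  horned: (1683 − 1794.5)² / 1794.5 = 6.9280
χ² = 6.9280 + 6.9280 = 13.856

13.856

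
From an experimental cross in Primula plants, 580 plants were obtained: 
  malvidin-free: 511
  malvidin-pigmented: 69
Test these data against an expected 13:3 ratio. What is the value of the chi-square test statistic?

Under the 13:3 hypothesis (Σ ratio = 16, N = 580):
  malvidin-free: 580 × 13/16 = 471.25
  malvidin-pigmented: 580 × 3/16 = 108.75
χ² = Σ (O − E)² / E
  malvidin-free: (511 − 471.25)² / 471.25 = 3.3529
  malvidin-pigmented: (69 − 108.75)² / 108.75 = 14.5293
χ² = 3.3529 + 14.5293 = 17.8822 ≈ 17.882

17.882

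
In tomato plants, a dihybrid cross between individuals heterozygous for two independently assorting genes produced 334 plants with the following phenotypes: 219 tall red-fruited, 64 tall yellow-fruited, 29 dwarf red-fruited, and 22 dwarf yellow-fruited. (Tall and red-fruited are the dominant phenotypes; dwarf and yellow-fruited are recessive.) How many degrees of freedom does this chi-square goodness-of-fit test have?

A dihybrid F₂ with independent assortment and complete dominance at both loci gives a 9:3:3:1 phenotypic ratio.
A goodness-of-fit test with 4 phenotype classes has df = 4 − 1 = 3.

3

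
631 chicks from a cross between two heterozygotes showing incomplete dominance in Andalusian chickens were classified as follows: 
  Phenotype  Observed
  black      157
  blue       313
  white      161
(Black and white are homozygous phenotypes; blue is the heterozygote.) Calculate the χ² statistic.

With incomplete dominance, a heterozygote × heterozygote cross gives a 1:2:1 phenotypic ratio.
The 1:2:1 ratio has 4 parts, so with N = 631 the expected counts are:
  black: 631 × 1/4 = 157.75
  blue: 631 × 2/4 = 315.5
  white: 631 × 1/4 = 157.75
χ² = Σ (O − E)² / E
  black: (157 − 157.75)² / 157.75 = 0.0036
  blue: (313 − 315.5)² / 315.5 = 0.0198
  white: (161 − 157.75)² / 157.75 = 0.0670
χ² = 0.0036 + 0.0198 + 0.0670 = 0.0904 ≈ 0.090

0.090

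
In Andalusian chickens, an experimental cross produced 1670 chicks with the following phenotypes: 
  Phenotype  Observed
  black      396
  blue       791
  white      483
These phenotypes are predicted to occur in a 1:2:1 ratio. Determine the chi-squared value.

The 1:2:1 ratio has 4 parts, so with N = 1670 the expected counts are:
  black: 1670 × 1/4 = 417.5
  blue: 1670 × 2/4 = 835
  white: 1670 × 1/4 = 417.5
χ² = Σ (O − E)² / E
  black: (396 − 417.5)² / 417.5 = 1.1072
  blue: (791 − 835)² / 835 = 2.3186
  white: (483 − 417.5)² / 417.5 = 10.2760
χ² = 1.1072 + 2.3186 + 10.2760 = 13.7018 ≈ 13.702

13.702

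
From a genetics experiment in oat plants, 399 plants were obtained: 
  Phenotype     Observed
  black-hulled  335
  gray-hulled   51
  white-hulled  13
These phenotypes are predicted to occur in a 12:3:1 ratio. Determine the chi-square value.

17.565

Under the 12:3:1 hypothesis (Σ ratio = 16, N = 399):
  black-hulled: 399 × 12/16 = 299.25
  gray-hulled: 399 × 3/16 = 74.8125
  white-hulled: 399 × 1/16 = 24.9375
χ² = Σ (O − E)² / E
  black-hulled: (335 − 299.25)² / 299.25 = 4.2709
  gray-hulled: (51 − 74.8125)² / 74.8125 = 7.5794
  white-hulled: (13 − 24.9375)² / 24.9375 = 5.7144
χ² = 4.2709 + 7.5794 + 5.7144 = 17.5647 ≈ 17.565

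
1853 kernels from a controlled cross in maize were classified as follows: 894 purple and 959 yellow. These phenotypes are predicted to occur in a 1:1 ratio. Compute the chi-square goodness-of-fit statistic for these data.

Under the 1:1 hypothesis (Σ ratio = 2, N = 1853):
  purple: 1853 × 1/2 = 926.5
  yellow: 1853 × 1/2 = 926.5
χ² = Σ (O − E)² / E
  purple: (894 − 926.5)² / 926.5 = 1.1400
  yellow: (959 − 926.5)² / 926.5 = 1.1400
χ² = 1.1400 + 1.1400 = 2.280

2.280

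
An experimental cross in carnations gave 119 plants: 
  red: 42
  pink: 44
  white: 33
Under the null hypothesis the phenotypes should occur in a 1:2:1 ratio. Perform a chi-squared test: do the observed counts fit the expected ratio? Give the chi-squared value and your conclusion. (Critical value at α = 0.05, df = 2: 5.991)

The 1:2:1 ratio has 4 parts, so with N = 119 the expected counts are:
  red: 119 × 1/4 = 29.75
  pink: 119 × 2/4 = 59.5
  white: 119 × 1/4 = 29.75
χ² = Σ (O − E)² / E
  red: (42 − 29.75)² / 29.75 = 5.0441
  pink: (44 − 59.5)² / 59.5 = 4.0378
  white: (33 − 29.75)² / 29.75 = 0.3550
χ² = 5.0441 + 4.0378 + 0.3550 = 9.4369 ≈ 9.437
Degrees of freedom = 3 − 1 = 2; critical value at α = 0.05 is 5.991.
Since 9.437 > 5.991, we reject the null hypothesis — the data do not fit the 1:2:1 ratio.

9.437; not consistent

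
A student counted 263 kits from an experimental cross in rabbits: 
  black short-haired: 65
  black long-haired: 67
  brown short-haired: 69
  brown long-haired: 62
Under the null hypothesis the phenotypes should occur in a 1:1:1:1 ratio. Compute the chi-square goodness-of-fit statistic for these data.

0.407

Total ratio parts = 4. Expected numbers out of 263:
  black short-haired: 263 × 1/4 = 65.75
  black long-haired: 263 × 1/4 = 65.75
  brown short-haired: 263 × 1/4 = 65.75
  brown long-haired: 263 × 1/4 = 65.75
χ² = Σ (O − E)² / E
  black short-haired: (65 − 65.75)² / 65.75 = 0.0086
  black long-haired: (67 − 65.75)² / 65.75 = 0.0238
  brown short-haired: (69 − 65.75)² / 65.75 = 0.1606
  brown long-haired: (62 − 65.75)² / 65.75 = 0.2139
χ² = 0.0086 + 0.0238 + 0.1606 + 0.2139 = 0.4069 ≈ 0.407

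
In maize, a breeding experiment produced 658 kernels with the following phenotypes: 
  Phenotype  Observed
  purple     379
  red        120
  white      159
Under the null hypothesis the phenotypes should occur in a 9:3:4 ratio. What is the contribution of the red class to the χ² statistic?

0.092

The 9:3:4 ratio has 16 parts, so with N = 658 the expected counts are:
  purple: 658 × 9/16 = 370.125
  red: 658 × 3/16 = 123.375
  white: 658 × 4/16 = 164.5
Contribution of red: (120 − 123.375)² / 123.375 = 0.0923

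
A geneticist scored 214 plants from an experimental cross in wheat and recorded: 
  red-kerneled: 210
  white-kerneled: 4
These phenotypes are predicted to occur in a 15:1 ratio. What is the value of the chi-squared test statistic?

7.009

The 15:1 ratio has 16 parts, so with N = 214 the expected counts are:
  red-kerneled: 214 × 15/16 = 200.625
  white-kerneled: 214 × 1/16 = 13.375
χ² = Σ (O − E)² / E
  red-kerneled: (210 − 200.625)² / 200.625 = 0.4381
  white-kerneled: (4 − 13.375)² / 13.375 = 6.5713
χ² = 0.4381 + 6.5713 = 7.0094 ≈ 7.009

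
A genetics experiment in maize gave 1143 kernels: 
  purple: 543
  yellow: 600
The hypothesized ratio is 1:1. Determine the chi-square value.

2.843

Total ratio parts = 2. Expected numbers out of 1143:
  purple: 1143 × 1/2 = 571.5
  yellow: 1143 × 1/2 = 571.5
χ² = Σ (O − E)² / E
  purple: (543 − 571.5)² / 571.5 = 1.4213
  yellow: (600 − 571.5)² / 571.5 = 1.4213
χ² = 1.4213 + 1.4213 = 2.8426 ≈ 2.843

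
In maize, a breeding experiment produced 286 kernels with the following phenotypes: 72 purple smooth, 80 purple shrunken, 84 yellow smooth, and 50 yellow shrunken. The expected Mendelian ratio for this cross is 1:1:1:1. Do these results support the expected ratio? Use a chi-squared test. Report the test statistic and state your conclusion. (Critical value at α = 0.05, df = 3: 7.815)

The 1:1:1:1 ratio has 4 parts, so with N = 286 the expected counts are:
  purple smooth: 286 × 1/4 = 71.5
  purple shrunken: 286 × 1/4 = 71.5
  yellow smooth: 286 × 1/4 = 71.5
  yellow shrunken: 286 × 1/4 = 71.5
χ² = Σ (O − E)² / E
  purple smooth: (72 − 71.5)² / 71.5 = 0.0035
  purple shrunken: (80 − 71.5)² / 71.5 = 1.0105
  yellow smooth: (84 − 71.5)² / 71.5 = 2.1853
  yellow shrunken: (50 − 71.5)² / 71.5 = 6.4650
χ² = 0.0035 + 1.0105 + 2.1853 + 6.4650 = 9.6643 ≈ 9.664
Degrees of freedom = 4 − 1 = 3; critical value at α = 0.05 is 7.815.
Since 9.664 > 7.815, we reject the null hypothesis — the data do not fit the 1:1:1:1 ratio.

9.664; not consistent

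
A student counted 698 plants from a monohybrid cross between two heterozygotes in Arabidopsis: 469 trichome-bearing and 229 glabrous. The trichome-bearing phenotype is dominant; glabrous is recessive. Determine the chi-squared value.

22.695

For a monohybrid cross between heterozygotes with complete dominance, the expected phenotypic ratio is 3:1.
Expected counts for N = 698 under a 3:1 ratio (total parts = 4):
  trichome-bearing: 698 × 3/4 = 523.5
  glabrous: 698 × 1/4 = 174.5
χ² = Σ (O − E)² / E
  trichome-bearing: (469 − 523.5)² / 523.5 = 5.6738
  glabrous: (229 − 174.5)² / 174.5 = 17.0215
χ² = 5.6738 + 17.0215 = 22.6953 ≈ 22.695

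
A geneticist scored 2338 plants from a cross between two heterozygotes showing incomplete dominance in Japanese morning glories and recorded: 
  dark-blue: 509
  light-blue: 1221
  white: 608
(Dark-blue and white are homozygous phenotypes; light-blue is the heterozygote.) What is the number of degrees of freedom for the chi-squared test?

2

With incomplete dominance, a heterozygote × heterozygote cross gives a 1:2:1 phenotypic ratio.
A goodness-of-fit test with 3 phenotype classes has df = 3 − 1 = 2.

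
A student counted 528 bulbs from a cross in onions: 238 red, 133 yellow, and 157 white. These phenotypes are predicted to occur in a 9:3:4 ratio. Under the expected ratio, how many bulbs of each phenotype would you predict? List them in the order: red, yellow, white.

Under the 9:3:4 hypothesis (Σ ratio = 16, N = 528):
  red: 528 × 9/16 = 297
  yellow: 528 × 3/16 = 99
  white: 528 × 4/16 = 132

297, 99, 132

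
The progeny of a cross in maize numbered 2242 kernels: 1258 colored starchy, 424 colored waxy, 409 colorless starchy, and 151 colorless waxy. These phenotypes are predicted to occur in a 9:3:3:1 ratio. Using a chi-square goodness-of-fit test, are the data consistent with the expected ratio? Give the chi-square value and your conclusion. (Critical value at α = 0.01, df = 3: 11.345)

1.191; consistent

Under the 9:3:3:1 hypothesis (Σ ratio = 16, N = 2242):
  colored starchy: 2242 × 9/16 = 1261.125
  colored waxy: 2242 × 3/16 = 420.375
  colorless starchy: 2242 × 3/16 = 420.375
  colorless waxy: 2242 × 1/16 = 140.125
χ² = Σ (O − E)² / E
  colored starchy: (1258 − 1261.125)² / 1261.125 = 0.0077
  colored waxy: (424 − 420.375)² / 420.375 = 0.0313
  colorless starchy: (409 − 420.375)² / 420.375 = 0.3078
  colorless waxy: (151 − 140.125)² / 140.125 = 0.8440
χ² = 0.0077 + 0.0313 + 0.3078 + 0.8440 = 1.1908 ≈ 1.191
Degrees of freedom = 4 − 1 = 3; critical value at α = 0.01 is 11.345.
Since 1.191 < 11.345, we fail to reject the null hypothesis — the data are consistent with the 9:3:3:1 ratio.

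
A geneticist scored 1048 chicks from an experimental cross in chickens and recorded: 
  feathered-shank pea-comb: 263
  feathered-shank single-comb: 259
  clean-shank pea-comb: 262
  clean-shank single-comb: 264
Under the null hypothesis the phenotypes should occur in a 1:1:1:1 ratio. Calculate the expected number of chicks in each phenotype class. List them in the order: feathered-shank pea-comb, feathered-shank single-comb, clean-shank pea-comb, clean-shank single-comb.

Total ratio parts = 4. Expected numbers out of 1048:
  feathered-shank pea-comb: 1048 × 1/4 = 262
  feathered-shank single-comb: 1048 × 1/4 = 262
  clean-shank pea-comb: 1048 × 1/4 = 262
  clean-shank single-comb: 1048 × 1/4 = 262

262, 262, 262, 262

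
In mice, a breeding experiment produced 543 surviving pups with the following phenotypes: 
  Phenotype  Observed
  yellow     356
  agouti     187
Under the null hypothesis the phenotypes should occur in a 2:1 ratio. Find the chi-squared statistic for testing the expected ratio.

Under the 2:1 hypothesis (Σ ratio = 3, N = 543):
  yellow: 543 × 2/3 = 362
  agouti: 543 × 1/3 = 181
χ² = Σ (O − E)² / E
  yellow: (356 − 362)² / 362 = 0.0994
  agouti: (187 − 181)² / 181 = 0.1989
χ² = 0.0994 + 0.1989 = 0.2983 ≈ 0.298

0.298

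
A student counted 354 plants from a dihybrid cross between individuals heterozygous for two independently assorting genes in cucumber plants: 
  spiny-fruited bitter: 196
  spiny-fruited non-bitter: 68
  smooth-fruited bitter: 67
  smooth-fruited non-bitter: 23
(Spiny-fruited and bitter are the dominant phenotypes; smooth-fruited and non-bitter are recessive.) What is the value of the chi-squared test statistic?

A dihybrid F₂ with independent assortment and complete dominance at both loci gives a 9:3:3:1 phenotypic ratio.
Under the 9:3:3:1 hypothesis (Σ ratio = 16, N = 354):
  spiny-fruited bitter: 354 × 9/16 = 199.125
  spiny-fruited non-bitter: 354 × 3/16 = 66.375
  smooth-fruited bitter: 354 × 3/16 = 66.375
  smooth-fruited non-bitter: 354 × 1/16 = 22.125
χ² = Σ (O − E)² / E
  spiny-fruited bitter: (196 − 199.125)² / 199.125 = 0.0490
  spiny-fruited non-bitter: (68 − 66.375)² / 66.375 = 0.0398
  smooth-fruited bitter: (67 − 66.375)² / 66.375 = 0.0059
  smooth-fruited non-bitter: (23 − 22.125)² / 22.125 = 0.0346
χ² = 0.0490 + 0.0398 + 0.0059 + 0.0346 = 0.1293 ≈ 0.129

0.129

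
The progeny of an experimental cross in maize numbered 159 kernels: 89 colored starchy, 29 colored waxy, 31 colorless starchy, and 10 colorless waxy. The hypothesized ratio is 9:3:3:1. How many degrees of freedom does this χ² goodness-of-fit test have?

A goodness-of-fit test with 4 phenotype classes has df = 4 − 1 = 3.

3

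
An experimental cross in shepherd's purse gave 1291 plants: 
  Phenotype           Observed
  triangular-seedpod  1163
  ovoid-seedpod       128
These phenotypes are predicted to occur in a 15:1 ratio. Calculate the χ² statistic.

29.592

Under the 15:1 hypothesis (Σ ratio = 16, N = 1291):
  triangular-seedpod: 1291 × 15/16 = 1210.3125
  ovoid-seedpod: 1291 × 1/16 = 80.6875
χ² = Σ (O − E)² / E
  triangular-seedpod: (1163 − 1210.3125)² / 1210.3125 = 1.8495
  ovoid-seedpod: (128 − 80.6875)² / 80.6875 = 27.7425
χ² = 1.8495 + 27.7425 = 29.592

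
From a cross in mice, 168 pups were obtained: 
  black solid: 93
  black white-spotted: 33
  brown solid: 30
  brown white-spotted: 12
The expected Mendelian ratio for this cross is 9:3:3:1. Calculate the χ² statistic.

0.381

Expected counts for N = 168 under a 9:3:3:1 ratio (total parts = 16):
  black solid: 168 × 9/16 = 94.5
  black white-spotted: 168 × 3/16 = 31.5
  brown solid: 168 × 3/16 = 31.5
  brown white-spotted: 168 × 1/16 = 10.5
χ² = Σ (O − E)² / E
  black solid: (93 − 94.5)² / 94.5 = 0.0238
  black white-spotted: (33 − 31.5)² / 31.5 = 0.0714
  brown solid: (30 − 31.5)² / 31.5 = 0.0714
  brown white-spotted: (12 − 10.5)² / 10.5 = 0.2143
χ² = 0.0238 + 0.0714 + 0.0714 + 0.2143 = 0.3809 ≈ 0.381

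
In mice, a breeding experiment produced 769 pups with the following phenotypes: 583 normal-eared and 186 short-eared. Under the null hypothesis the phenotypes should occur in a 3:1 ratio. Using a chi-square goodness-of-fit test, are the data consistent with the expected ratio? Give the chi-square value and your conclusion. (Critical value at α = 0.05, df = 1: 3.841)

The 3:1 ratio has 4 parts, so with N = 769 the expected counts are:
  normal-eared: 769 × 3/4 = 576.75
  short-eared: 769 × 1/4 = 192.25
χ² = Σ (O − E)² / E
  normal-eared: (583 − 576.75)² / 576.75 = 0.0677
  short-eared: (186 − 192.25)² / 192.25 = 0.2032
χ² = 0.0677 + 0.2032 = 0.2709 ≈ 0.271
Degrees of freedom = 2 − 1 = 1; critical value at α = 0.05 is 3.841.
Since 0.271 < 3.841, we fail to reject the null hypothesis — the data are consistent with the 3:1 ratio.

0.271; consistent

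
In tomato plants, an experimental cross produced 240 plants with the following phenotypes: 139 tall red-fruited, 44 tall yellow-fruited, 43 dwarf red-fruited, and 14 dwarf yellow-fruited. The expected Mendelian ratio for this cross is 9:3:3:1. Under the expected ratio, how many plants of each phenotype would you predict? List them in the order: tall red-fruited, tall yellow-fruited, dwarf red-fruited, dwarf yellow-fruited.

135, 45, 45, 15

Total ratio parts = 16. Expected numbers out of 240:
  tall red-fruited: 240 × 9/16 = 135
  tall yellow-fruited: 240 × 3/16 = 45
  dwarf red-fruited: 240 × 3/16 = 45
  dwarf yellow-fruited: 240 × 1/16 = 15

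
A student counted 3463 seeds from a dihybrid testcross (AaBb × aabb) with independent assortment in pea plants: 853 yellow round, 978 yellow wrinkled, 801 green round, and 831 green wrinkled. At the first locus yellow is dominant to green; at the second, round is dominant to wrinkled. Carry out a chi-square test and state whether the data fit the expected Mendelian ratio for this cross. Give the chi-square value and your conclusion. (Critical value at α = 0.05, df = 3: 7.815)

20.979; not consistent

A dihybrid testcross with independent assortment gives a 1:1:1:1 ratio.
The 1:1:1:1 ratio has 4 parts, so with N = 3463 the expected counts are:
  yellow round: 3463 × 1/4 = 865.75
  yellow wrinkled: 3463 × 1/4 = 865.75
  green round: 3463 × 1/4 = 865.75
  green wrinkled: 3463 × 1/4 = 865.75
χ² = Σ (O − E)² / E
  yellow round: (853 − 865.75)² / 865.75 = 0.1878
  yellow wrinkled: (978 − 865.75)² / 865.75 = 14.5539
  green round: (801 − 865.75)² / 865.75 = 4.8427
  green wrinkled: (831 − 865.75)² / 865.75 = 1.3948
χ² = 0.1878 + 14.5539 + 4.8427 + 1.3948 = 20.9792 ≈ 20.979
Degrees of freedom = 4 − 1 = 3; critical value at α = 0.05 is 7.815.
Since 20.979 > 7.815, we reject the null hypothesis — the data do not fit the 1:1:1:1 ratio.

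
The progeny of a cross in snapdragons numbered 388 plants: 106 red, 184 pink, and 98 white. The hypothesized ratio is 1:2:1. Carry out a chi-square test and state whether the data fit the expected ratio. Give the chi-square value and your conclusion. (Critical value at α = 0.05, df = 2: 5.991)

1.361; consistent

Total ratio parts = 4. Expected numbers out of 388:
  red: 388 × 1/4 = 97
  pink: 388 × 2/4 = 194
  white: 388 × 1/4 = 97
χ² = Σ (O − E)² / E
  red: (106 − 97)² / 97 = 0.8351
  pink: (184 − 194)² / 194 = 0.5155
  white: (98 − 97)² / 97 = 0.0103
χ² = 0.8351 + 0.5155 + 0.0103 = 1.3609 ≈ 1.361
Degrees of freedom = 3 − 1 = 2; critical value at α = 0.05 is 5.991.
Since 1.361 < 5.991, we fail to reject the null hypothesis — the data are consistent with the 1:2:1 ratio.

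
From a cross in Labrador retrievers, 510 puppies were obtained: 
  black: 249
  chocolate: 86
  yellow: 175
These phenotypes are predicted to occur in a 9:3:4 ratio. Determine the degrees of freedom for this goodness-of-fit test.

2

A goodness-of-fit test with 3 phenotype classes has df = 3 − 1 = 2.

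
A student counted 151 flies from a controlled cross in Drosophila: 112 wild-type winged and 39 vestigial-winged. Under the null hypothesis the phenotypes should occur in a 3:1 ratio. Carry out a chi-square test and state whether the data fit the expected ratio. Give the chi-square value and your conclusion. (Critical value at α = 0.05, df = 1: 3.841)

The 3:1 ratio has 4 parts, so with N = 151 the expected counts are:
  wild-type winged: 151 × 3/4 = 113.25
  vestigial-winged: 151 × 1/4 = 37.75
χ² = Σ (O − E)² / E
  wild-type winged: (112 − 113.25)² / 113.25 = 0.0138
  vestigial-winged: (39 − 37.75)² / 37.75 = 0.0414
χ² = 0.0138 + 0.0414 = 0.0552 ≈ 0.055
Degrees of freedom = 2 − 1 = 1; critical value at α = 0.05 is 3.841.
Since 0.055 < 3.841, we fail to reject the null hypothesis — the data are consistent with the 3:1 ratio.

0.055; consistent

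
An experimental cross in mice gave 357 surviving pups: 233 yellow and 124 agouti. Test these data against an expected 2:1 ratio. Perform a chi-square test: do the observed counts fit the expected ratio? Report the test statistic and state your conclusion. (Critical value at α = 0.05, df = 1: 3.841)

The 2:1 ratio has 3 parts, so with N = 357 the expected counts are:
  yellow: 357 × 2/3 = 238
  agouti: 357 × 1/3 = 119
χ² = Σ (O − E)² / E
  yellow: (233 − 238)² / 238 = 0.1050
  agouti: (124 − 119)² / 119 = 0.2101
χ² = 0.1050 + 0.2101 = 0.3151 ≈ 0.315
Degrees of freedom = 2 − 1 = 1; critical value at α = 0.05 is 3.841.
Since 0.315 < 3.841, we fail to reject the null hypothesis — the data are consistent with the 2:1 ratio.

0.315; consistent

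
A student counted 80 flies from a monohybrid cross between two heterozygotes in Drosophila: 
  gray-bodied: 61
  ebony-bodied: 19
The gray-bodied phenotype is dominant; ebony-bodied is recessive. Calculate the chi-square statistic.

0.067

For a monohybrid cross between heterozygotes with complete dominance, the expected phenotypic ratio is 3:1.
Under the 3:1 hypothesis (Σ ratio = 4, N = 80):
  gray-bodied: 80 × 3/4 = 60
  ebony-bodied: 80 × 1/4 = 20
χ² = Σ (O − E)² / E
  gray-bodied: (61 − 60)² / 60 = 0.0167
  ebony-bodied: (19 − 20)² / 20 = 0.0500
χ² = 0.0167 + 0.0500 = 0.0667 ≈ 0.067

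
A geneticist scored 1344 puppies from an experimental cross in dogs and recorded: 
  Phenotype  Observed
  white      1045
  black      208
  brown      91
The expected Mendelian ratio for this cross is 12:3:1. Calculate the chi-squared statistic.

9.624

Expected counts for N = 1344 under a 12:3:1 ratio (total parts = 16):
  white: 1344 × 12/16 = 1008
  black: 1344 × 3/16 = 252
  brown: 1344 × 1/16 = 84
χ² = Σ (O − E)² / E
  white: (1045 − 1008)² / 1008 = 1.3581
  black: (208 − 252)² / 252 = 7.6825
  brown: (91 − 84)² / 84 = 0.5833
χ² = 1.3581 + 7.6825 + 0.5833 = 9.6239 ≈ 9.624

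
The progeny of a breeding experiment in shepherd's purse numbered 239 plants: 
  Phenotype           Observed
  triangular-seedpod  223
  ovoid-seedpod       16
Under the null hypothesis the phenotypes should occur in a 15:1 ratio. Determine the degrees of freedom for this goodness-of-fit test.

A goodness-of-fit test with 2 phenotype classes has df = 2 − 1 = 1.

1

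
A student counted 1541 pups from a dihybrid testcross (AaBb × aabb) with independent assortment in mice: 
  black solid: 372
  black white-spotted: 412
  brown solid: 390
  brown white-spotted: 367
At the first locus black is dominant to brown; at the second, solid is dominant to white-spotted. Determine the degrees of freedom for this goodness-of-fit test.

3

A dihybrid testcross with independent assortment gives a 1:1:1:1 ratio.
A goodness-of-fit test with 4 phenotype classes has df = 4 − 1 = 3.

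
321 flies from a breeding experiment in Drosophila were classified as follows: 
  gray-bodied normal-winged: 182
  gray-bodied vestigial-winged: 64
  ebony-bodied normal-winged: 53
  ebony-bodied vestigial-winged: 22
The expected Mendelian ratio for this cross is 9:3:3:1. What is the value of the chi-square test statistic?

Under the 9:3:3:1 hypothesis (Σ ratio = 16, N = 321):
  gray-bodied normal-winged: 321 × 9/16 = 180.5625
  gray-bodied vestigial-winged: 321 × 3/16 = 60.1875
  ebony-bodied normal-winged: 321 × 3/16 = 60.1875
  ebony-bodied vestigial-winged: 321 × 1/16 = 20.0625
χ² = Σ (O − E)² / E
  gray-bodied normal-winged: (182 − 180.5625)² / 180.5625 = 0.0114
  gray-bodied vestigial-winged: (64 − 60.1875)² / 60.1875 = 0.2415
  ebony-bodied normal-winged: (53 − 60.1875)² / 60.1875 = 0.8583
  ebony-bodied vestigial-winged: (22 − 20.0625)² / 20.0625 = 0.1871
χ² = 0.0114 + 0.2415 + 0.8583 + 0.1871 = 1.2983 ≈ 1.298

1.298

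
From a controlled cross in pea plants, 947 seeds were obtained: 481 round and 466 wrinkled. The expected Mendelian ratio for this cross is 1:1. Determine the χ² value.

Expected counts for N = 947 under a 1:1 ratio (total parts = 2):
  round: 947 × 1/2 = 473.5
  wrinkled: 947 × 1/2 = 473.5
χ² = Σ (O − E)² / E
  round: (481 − 473.5)² / 473.5 = 0.1188
  wrinkled: (466 − 473.5)² / 473.5 = 0.1188
χ² = 0.1188 + 0.1188 = 0.2376 ≈ 0.238

0.238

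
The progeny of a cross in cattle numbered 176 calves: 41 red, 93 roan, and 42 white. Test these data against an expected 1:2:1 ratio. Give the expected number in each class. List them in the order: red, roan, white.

Under the 1:2:1 hypothesis (Σ ratio = 4, N = 176):
  red: 176 × 1/4 = 44
  roan: 176 × 2/4 = 88
  white: 176 × 1/4 = 44

44, 88, 44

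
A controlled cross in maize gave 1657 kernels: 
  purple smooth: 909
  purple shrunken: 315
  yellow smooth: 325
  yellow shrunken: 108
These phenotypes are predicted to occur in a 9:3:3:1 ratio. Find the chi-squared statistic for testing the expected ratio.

1.480

Total ratio parts = 16. Expected numbers out of 1657:
  purple smooth: 1657 × 9/16 = 932.0625
  purple shrunken: 1657 × 3/16 = 310.6875
  yellow smooth: 1657 × 3/16 = 310.6875
  yellow shrunken: 1657 × 1/16 = 103.5625
χ² = Σ (O − E)² / E
  purple smooth: (909 − 932.0625)² / 932.0625 = 0.5706
  purple shrunken: (315 − 310.6875)² / 310.6875 = 0.0599
  yellow smooth: (325 − 310.6875)² / 310.6875 = 0.6593
  yellow shrunken: (108 − 103.5625)² / 103.5625 = 0.1901
χ² = 0.5706 + 0.0599 + 0.6593 + 0.1901 = 1.4799 ≈ 1.480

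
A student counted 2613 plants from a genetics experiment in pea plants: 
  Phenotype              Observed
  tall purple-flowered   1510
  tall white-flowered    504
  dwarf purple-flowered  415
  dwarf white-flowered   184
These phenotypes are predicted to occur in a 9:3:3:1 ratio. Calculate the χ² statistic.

15.585

Expected counts for N = 2613 under a 9:3:3:1 ratio (total parts = 16):
  tall purple-flowered: 2613 × 9/16 = 1469.8125
  tall white-flowered: 2613 × 3/16 = 489.9375
  dwarf purple-flowered: 2613 × 3/16 = 489.9375
  dwarf white-flowered: 2613 × 1/16 = 163.3125
χ² = Σ (O − E)² / E
  tall purple-flowered: (1510 − 1469.8125)² / 1469.8125 = 1.0988
  tall white-flowered: (504 − 489.9375)² / 489.9375 = 0.4036
  dwarf purple-flowered: (415 − 489.9375)² / 489.9375 = 11.4619
  dwarf white-flowered: (184 − 163.3125)² / 163.3125 = 2.6206
χ² = 1.0988 + 0.4036 + 11.4619 + 2.6206 = 15.5849 ≈ 15.585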